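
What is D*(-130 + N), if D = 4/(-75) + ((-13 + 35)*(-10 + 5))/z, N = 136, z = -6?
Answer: 2742/25 ≈ 109.68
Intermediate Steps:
D = 457/25 (D = 4/(-75) + ((-13 + 35)*(-10 + 5))/(-6) = 4*(-1/75) + (22*(-5))*(-1/6) = -4/75 - 110*(-1/6) = -4/75 + 55/3 = 457/25 ≈ 18.280)
D*(-130 + N) = 457*(-130 + 136)/25 = (457/25)*6 = 2742/25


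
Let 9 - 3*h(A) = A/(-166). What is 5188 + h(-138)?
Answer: 430830/83 ≈ 5190.7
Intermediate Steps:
h(A) = 3 + A/498 (h(A) = 3 - A/(3*(-166)) = 3 - A*(-1)/(3*166) = 3 - (-1)*A/498 = 3 + A/498)
5188 + h(-138) = 5188 + (3 + (1/498)*(-138)) = 5188 + (3 - 23/83) = 5188 + 226/83 = 430830/83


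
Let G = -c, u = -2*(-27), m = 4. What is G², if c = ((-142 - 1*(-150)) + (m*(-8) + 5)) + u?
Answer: 1225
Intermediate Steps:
u = 54
c = 35 (c = ((-142 - 1*(-150)) + (4*(-8) + 5)) + 54 = ((-142 + 150) + (-32 + 5)) + 54 = (8 - 27) + 54 = -19 + 54 = 35)
G = -35 (G = -1*35 = -35)
G² = (-35)² = 1225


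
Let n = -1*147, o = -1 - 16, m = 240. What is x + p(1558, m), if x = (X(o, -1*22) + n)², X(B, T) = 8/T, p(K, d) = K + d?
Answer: 2845199/121 ≈ 23514.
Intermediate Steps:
o = -17
n = -147
x = 2627641/121 (x = (8/((-1*22)) - 147)² = (8/(-22) - 147)² = (8*(-1/22) - 147)² = (-4/11 - 147)² = (-1621/11)² = 2627641/121 ≈ 21716.)
x + p(1558, m) = 2627641/121 + (1558 + 240) = 2627641/121 + 1798 = 2845199/121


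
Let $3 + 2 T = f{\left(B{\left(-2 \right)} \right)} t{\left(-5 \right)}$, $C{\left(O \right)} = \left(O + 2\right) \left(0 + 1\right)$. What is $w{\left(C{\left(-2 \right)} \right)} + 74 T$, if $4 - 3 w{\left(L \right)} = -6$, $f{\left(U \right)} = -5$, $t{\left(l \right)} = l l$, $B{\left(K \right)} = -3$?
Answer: $- \frac{14198}{3} \approx -4732.7$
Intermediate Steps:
$t{\left(l \right)} = l^{2}$
$C{\left(O \right)} = 2 + O$ ($C{\left(O \right)} = \left(2 + O\right) 1 = 2 + O$)
$w{\left(L \right)} = \frac{10}{3}$ ($w{\left(L \right)} = \frac{4}{3} - -2 = \frac{4}{3} + 2 = \frac{10}{3}$)
$T = -64$ ($T = - \frac{3}{2} + \frac{\left(-5\right) \left(-5\right)^{2}}{2} = - \frac{3}{2} + \frac{\left(-5\right) 25}{2} = - \frac{3}{2} + \frac{1}{2} \left(-125\right) = - \frac{3}{2} - \frac{125}{2} = -64$)
$w{\left(C{\left(-2 \right)} \right)} + 74 T = \frac{10}{3} + 74 \left(-64\right) = \frac{10}{3} - 4736 = - \frac{14198}{3}$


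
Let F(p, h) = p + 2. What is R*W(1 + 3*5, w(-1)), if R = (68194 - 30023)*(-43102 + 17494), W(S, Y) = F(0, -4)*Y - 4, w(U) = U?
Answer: 5864897808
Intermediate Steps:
F(p, h) = 2 + p
W(S, Y) = -4 + 2*Y (W(S, Y) = (2 + 0)*Y - 4 = 2*Y - 4 = -4 + 2*Y)
R = -977482968 (R = 38171*(-25608) = -977482968)
R*W(1 + 3*5, w(-1)) = -977482968*(-4 + 2*(-1)) = -977482968*(-4 - 2) = -977482968*(-6) = 5864897808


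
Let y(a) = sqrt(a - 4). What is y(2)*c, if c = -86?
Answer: -86*I*sqrt(2) ≈ -121.62*I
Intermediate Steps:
y(a) = sqrt(-4 + a)
y(2)*c = sqrt(-4 + 2)*(-86) = sqrt(-2)*(-86) = (I*sqrt(2))*(-86) = -86*I*sqrt(2)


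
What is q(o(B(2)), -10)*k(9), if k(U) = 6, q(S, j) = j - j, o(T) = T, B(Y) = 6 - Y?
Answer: 0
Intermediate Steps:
q(S, j) = 0
q(o(B(2)), -10)*k(9) = 0*6 = 0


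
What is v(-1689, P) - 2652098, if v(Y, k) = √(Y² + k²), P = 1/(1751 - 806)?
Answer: -2652098 + √2547551171026/945 ≈ -2.6504e+6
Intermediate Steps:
P = 1/945 ≈ 0.0010582
v(-1689, P) - 2652098 = √((-1689)² + (1/945)²) - 2652098 = √(2852721 + 1/893025) - 2652098 = √(2547551171026/893025) - 2652098 = √2547551171026/945 - 2652098 = -2652098 + √2547551171026/945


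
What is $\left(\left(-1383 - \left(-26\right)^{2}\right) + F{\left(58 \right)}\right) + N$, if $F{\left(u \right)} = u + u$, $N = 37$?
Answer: $-1906$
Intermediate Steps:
$F{\left(u \right)} = 2 u$
$\left(\left(-1383 - \left(-26\right)^{2}\right) + F{\left(58 \right)}\right) + N = \left(\left(-1383 - \left(-26\right)^{2}\right) + 2 \cdot 58\right) + 37 = \left(\left(-1383 - 676\right) + 116\right) + 37 = \left(-2059 + 116\right) + 37 = -1943 + 37 = -1906$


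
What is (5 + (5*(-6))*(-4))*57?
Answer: 7125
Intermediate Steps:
(5 + (5*(-6))*(-4))*57 = (5 - 30*(-4))*57 = (5 + 120)*57 = 125*57 = 7125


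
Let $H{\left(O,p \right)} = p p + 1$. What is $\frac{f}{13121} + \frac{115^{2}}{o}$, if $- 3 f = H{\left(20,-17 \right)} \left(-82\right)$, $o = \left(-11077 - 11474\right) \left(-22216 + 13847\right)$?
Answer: $\frac{1496167927165}{2476317394599} \approx 0.60419$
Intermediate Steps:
$H{\left(O,p \right)} = 1 + p^{2}$ ($H{\left(O,p \right)} = p^{2} + 1 = 1 + p^{2}$)
$o = 188729319$ ($o = \left(-22551\right) \left(-8369\right) = 188729319$)
$f = \frac{23780}{3}$ ($f = - \frac{\left(1 + \left(-17\right)^{2}\right) \left(-82\right)}{3} = - \frac{\left(1 + 289\right) \left(-82\right)}{3} = - \frac{290 \left(-82\right)}{3} = \left(- \frac{1}{3}\right) \left(-23780\right) = \frac{23780}{3} \approx 7926.7$)
$\frac{f}{13121} + \frac{115^{2}}{o} = \frac{23780}{3 \cdot 13121} + \frac{115^{2}}{188729319} = \frac{23780}{3} \cdot \frac{1}{13121} + 13225 \cdot \frac{1}{188729319} = \frac{23780}{39363} + \frac{13225}{188729319} = \frac{1496167927165}{2476317394599}$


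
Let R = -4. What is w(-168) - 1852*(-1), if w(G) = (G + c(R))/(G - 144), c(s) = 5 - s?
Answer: 192661/104 ≈ 1852.5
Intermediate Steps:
w(G) = (9 + G)/(-144 + G) (w(G) = (G + (5 - 1*(-4)))/(G - 144) = (G + (5 + 4))/(-144 + G) = (G + 9)/(-144 + G) = (9 + G)/(-144 + G))
w(-168) - 1852*(-1) = (9 - 168)/(-144 - 168) - 1852*(-1) = -159/(-312) + 1852 = -1/312*(-159) + 1852 = 53/104 + 1852 = 192661/104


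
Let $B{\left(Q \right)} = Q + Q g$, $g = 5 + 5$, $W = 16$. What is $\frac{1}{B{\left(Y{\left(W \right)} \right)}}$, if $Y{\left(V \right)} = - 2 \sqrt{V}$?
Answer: $- \frac{1}{88} \approx -0.011364$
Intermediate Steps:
$g = 10$
$B{\left(Q \right)} = 11 Q$ ($B{\left(Q \right)} = Q + Q 10 = Q + 10 Q = 11 Q$)
$\frac{1}{B{\left(Y{\left(W \right)} \right)}} = \frac{1}{11 \left(- 2 \sqrt{16}\right)} = \frac{1}{11 \left(\left(-2\right) 4\right)} = \frac{1}{11 \left(-8\right)} = \frac{1}{-88} = - \frac{1}{88}$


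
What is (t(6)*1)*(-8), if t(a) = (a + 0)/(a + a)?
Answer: -4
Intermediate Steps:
t(a) = ½ (t(a) = a/((2*a)) = a*(1/(2*a)) = ½)
(t(6)*1)*(-8) = ((½)*1)*(-8) = (½)*(-8) = -4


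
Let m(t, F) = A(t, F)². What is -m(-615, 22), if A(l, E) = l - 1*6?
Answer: -385641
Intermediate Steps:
A(l, E) = -6 + l (A(l, E) = l - 6 = -6 + l)
m(t, F) = (-6 + t)²
-m(-615, 22) = -(-6 - 615)² = -1*(-621)² = -1*385641 = -385641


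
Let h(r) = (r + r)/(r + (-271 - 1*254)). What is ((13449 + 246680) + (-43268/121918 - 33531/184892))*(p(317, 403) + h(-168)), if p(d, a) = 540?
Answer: 4357727287964301615/30994786427 ≈ 1.4060e+8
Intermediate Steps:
h(r) = 2*r/(-525 + r) (h(r) = (2*r)/(r + (-271 - 254)) = (2*r)/(r - 525) = (2*r)/(-525 + r) = 2*r/(-525 + r))
((13449 + 246680) + (-43268/121918 - 33531/184892))*(p(317, 403) + h(-168)) = ((13449 + 246680) + (-43268/121918 - 33531/184892))*(540 + 2*(-168)/(-525 - 168)) = (260129 + (-43268*1/121918 - 33531*1/184892))*(540 + 2*(-168)/(-693)) = (260129 + (-21634/60959 - 33531/184892))*(540 + 2*(-168)*(-1/693)) = (260129 - 6043969757/11270831428)*(540 + 16/33) = (2931864064564455/11270831428)*(17836/33) = 4357727287964301615/30994786427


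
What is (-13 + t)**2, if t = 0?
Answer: 169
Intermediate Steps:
(-13 + t)**2 = (-13 + 0)**2 = (-13)**2 = 169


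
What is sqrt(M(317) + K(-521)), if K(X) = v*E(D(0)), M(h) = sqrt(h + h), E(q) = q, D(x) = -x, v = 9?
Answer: 634**(1/4) ≈ 5.0179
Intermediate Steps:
M(h) = sqrt(2)*sqrt(h) (M(h) = sqrt(2*h) = sqrt(2)*sqrt(h))
K(X) = 0 (K(X) = 9*(-1*0) = 9*0 = 0)
sqrt(M(317) + K(-521)) = sqrt(sqrt(2)*sqrt(317) + 0) = sqrt(sqrt(634) + 0) = sqrt(sqrt(634)) = 634**(1/4)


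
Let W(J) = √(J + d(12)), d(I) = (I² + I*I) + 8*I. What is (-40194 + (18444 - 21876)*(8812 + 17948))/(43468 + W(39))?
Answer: -363078380232/171769691 + 25058322*√47/171769691 ≈ -2112.8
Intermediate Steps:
d(I) = 2*I² + 8*I (d(I) = (I² + I²) + 8*I = 2*I² + 8*I)
W(J) = √(384 + J) (W(J) = √(J + 2*12*(4 + 12)) = √(J + 2*12*16) = √(J + 384) = √(384 + J))
(-40194 + (18444 - 21876)*(8812 + 17948))/(43468 + W(39)) = (-40194 + (18444 - 21876)*(8812 + 17948))/(43468 + √(384 + 39)) = (-40194 - 3432*26760)/(43468 + √423) = (-40194 - 91840320)/(43468 + 3*√47) = -91880514/(43468 + 3*√47)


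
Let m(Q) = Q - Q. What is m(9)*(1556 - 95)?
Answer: 0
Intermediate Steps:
m(Q) = 0
m(9)*(1556 - 95) = 0*(1556 - 95) = 0*1461 = 0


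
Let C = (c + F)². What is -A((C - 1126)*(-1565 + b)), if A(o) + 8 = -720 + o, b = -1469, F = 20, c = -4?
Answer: -2638852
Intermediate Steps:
C = 256 (C = (-4 + 20)² = 16² = 256)
A(o) = -728 + o (A(o) = -8 + (-720 + o) = -728 + o)
-A((C - 1126)*(-1565 + b)) = -(-728 + (256 - 1126)*(-1565 - 1469)) = -(-728 - 870*(-3034)) = -(-728 + 2639580) = -1*2638852 = -2638852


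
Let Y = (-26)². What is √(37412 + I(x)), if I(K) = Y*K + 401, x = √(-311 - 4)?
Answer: √(37813 + 2028*I*√35) ≈ 196.83 + 30.478*I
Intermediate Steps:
Y = 676
x = 3*I*√35 (x = √(-315) = 3*I*√35 ≈ 17.748*I)
I(K) = 401 + 676*K (I(K) = 676*K + 401 = 401 + 676*K)
√(37412 + I(x)) = √(37412 + (401 + 676*(3*I*√35))) = √(37412 + (401 + 2028*I*√35)) = √(37813 + 2028*I*√35)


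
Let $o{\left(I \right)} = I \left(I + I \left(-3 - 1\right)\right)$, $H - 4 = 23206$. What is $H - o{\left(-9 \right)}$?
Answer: $23453$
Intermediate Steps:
$H = 23210$ ($H = 4 + 23206 = 23210$)
$o{\left(I \right)} = - 3 I^{2}$ ($o{\left(I \right)} = I \left(I + I \left(-4\right)\right) = I \left(I - 4 I\right) = I \left(- 3 I\right) = - 3 I^{2}$)
$H - o{\left(-9 \right)} = 23210 - - 3 \left(-9\right)^{2} = 23210 - \left(-3\right) 81 = 23210 - -243 = 23210 + 243 = 23453$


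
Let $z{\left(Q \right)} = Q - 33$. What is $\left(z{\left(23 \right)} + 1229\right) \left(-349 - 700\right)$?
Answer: $-1278731$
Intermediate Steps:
$z{\left(Q \right)} = -33 + Q$
$\left(z{\left(23 \right)} + 1229\right) \left(-349 - 700\right) = \left(\left(-33 + 23\right) + 1229\right) \left(-349 - 700\right) = \left(-10 + 1229\right) \left(-1049\right) = 1219 \left(-1049\right) = -1278731$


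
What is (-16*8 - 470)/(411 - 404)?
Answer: -598/7 ≈ -85.429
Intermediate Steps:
(-16*8 - 470)/(411 - 404) = (-128 - 470)/7 = -598*⅐ = -598/7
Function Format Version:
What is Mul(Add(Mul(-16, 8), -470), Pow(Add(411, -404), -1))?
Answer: Rational(-598, 7) ≈ -85.429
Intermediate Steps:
Mul(Add(Mul(-16, 8), -470), Pow(Add(411, -404), -1)) = Mul(Add(-128, -470), Pow(7, -1)) = Mul(-598, Rational(1, 7)) = Rational(-598, 7)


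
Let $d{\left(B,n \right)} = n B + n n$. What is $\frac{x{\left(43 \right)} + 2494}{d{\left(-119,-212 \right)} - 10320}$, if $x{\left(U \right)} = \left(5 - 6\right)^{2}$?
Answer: $\frac{2495}{59852} \approx 0.041686$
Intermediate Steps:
$x{\left(U \right)} = 1$ ($x{\left(U \right)} = \left(-1\right)^{2} = 1$)
$d{\left(B,n \right)} = n^{2} + B n$ ($d{\left(B,n \right)} = B n + n^{2} = n^{2} + B n$)
$\frac{x{\left(43 \right)} + 2494}{d{\left(-119,-212 \right)} - 10320} = \frac{1 + 2494}{- 212 \left(-119 - 212\right) - 10320} = \frac{2495}{\left(-212\right) \left(-331\right) - 10320} = \frac{2495}{70172 - 10320} = \frac{2495}{59852}$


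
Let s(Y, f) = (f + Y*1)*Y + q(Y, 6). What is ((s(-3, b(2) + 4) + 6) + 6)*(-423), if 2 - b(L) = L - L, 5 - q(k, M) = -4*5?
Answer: -11844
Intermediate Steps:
q(k, M) = 25 (q(k, M) = 5 - (-4)*5 = 5 - 1*(-20) = 5 + 20 = 25)
b(L) = 2 (b(L) = 2 - (L - L) = 2 - 1*0 = 2 + 0 = 2)
s(Y, f) = 25 + Y*(Y + f) (s(Y, f) = (f + Y*1)*Y + 25 = (f + Y)*Y + 25 = (Y + f)*Y + 25 = Y*(Y + f) + 25 = 25 + Y*(Y + f))
((s(-3, b(2) + 4) + 6) + 6)*(-423) = (((25 + (-3)² - 3*(2 + 4)) + 6) + 6)*(-423) = (((25 + 9 - 3*6) + 6) + 6)*(-423) = (((25 + 9 - 18) + 6) + 6)*(-423) = ((16 + 6) + 6)*(-423) = (22 + 6)*(-423) = 28*(-423) = -11844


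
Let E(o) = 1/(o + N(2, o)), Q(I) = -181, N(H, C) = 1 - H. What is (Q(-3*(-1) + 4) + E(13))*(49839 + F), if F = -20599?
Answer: -15870010/3 ≈ -5.2900e+6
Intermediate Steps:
E(o) = 1/(-1 + o) (E(o) = 1/(o + (1 - 1*2)) = 1/(o + (1 - 2)) = 1/(o - 1) = 1/(-1 + o))
(Q(-3*(-1) + 4) + E(13))*(49839 + F) = (-181 + 1/(-1 + 13))*(49839 - 20599) = (-181 + 1/12)*29240 = -2171/12*29240 = -15870010/3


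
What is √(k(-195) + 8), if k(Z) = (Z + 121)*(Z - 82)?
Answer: √20506 ≈ 143.20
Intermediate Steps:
k(Z) = (-82 + Z)*(121 + Z) (k(Z) = (121 + Z)*(-82 + Z) = (-82 + Z)*(121 + Z))
√(k(-195) + 8) = √((-9922 + (-195)² + 39*(-195)) + 8) = √((-9922 + 38025 - 7605) + 8) = √(20498 + 8) = √20506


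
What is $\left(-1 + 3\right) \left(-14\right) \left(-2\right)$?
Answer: $56$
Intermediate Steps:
$\left(-1 + 3\right) \left(-14\right) \left(-2\right) = 2 \left(-14\right) \left(-2\right) = \left(-28\right) \left(-2\right) = 56$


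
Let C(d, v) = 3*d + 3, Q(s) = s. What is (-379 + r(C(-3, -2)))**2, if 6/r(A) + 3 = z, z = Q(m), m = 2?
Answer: 148225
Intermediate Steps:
z = 2
C(d, v) = 3 + 3*d
r(A) = -6 (r(A) = 6/(-3 + 2) = 6/(-1) = 6*(-1) = -6)
(-379 + r(C(-3, -2)))**2 = (-379 - 6)**2 = (-385)**2 = 148225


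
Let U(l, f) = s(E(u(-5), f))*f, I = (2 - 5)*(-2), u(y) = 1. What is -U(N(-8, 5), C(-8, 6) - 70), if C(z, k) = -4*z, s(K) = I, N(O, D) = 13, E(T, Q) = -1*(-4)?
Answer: 228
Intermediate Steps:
E(T, Q) = 4
I = 6 (I = -3*(-2) = 6)
s(K) = 6
U(l, f) = 6*f
-U(N(-8, 5), C(-8, 6) - 70) = -6*(-4*(-8) - 70) = -6*(32 - 70) = -6*(-38) = -1*(-228) = 228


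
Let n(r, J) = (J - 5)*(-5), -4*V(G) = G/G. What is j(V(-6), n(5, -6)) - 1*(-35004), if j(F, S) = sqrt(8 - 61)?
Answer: 35004 + I*sqrt(53) ≈ 35004.0 + 7.2801*I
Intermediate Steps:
V(G) = -1/4 (V(G) = -G/(4*G) = -1/4*1 = -1/4)
n(r, J) = 25 - 5*J (n(r, J) = (-5 + J)*(-5) = 25 - 5*J)
j(F, S) = I*sqrt(53) (j(F, S) = sqrt(-53) = I*sqrt(53))
j(V(-6), n(5, -6)) - 1*(-35004) = I*sqrt(53) - 1*(-35004) = I*sqrt(53) + 35004 = 35004 + I*sqrt(53)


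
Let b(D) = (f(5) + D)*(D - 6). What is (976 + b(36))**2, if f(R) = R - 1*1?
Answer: 4734976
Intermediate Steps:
f(R) = -1 + R (f(R) = R - 1 = -1 + R)
b(D) = (-6 + D)*(4 + D) (b(D) = ((-1 + 5) + D)*(D - 6) = (4 + D)*(-6 + D) = (-6 + D)*(4 + D))
(976 + b(36))**2 = (976 + (-24 + 36**2 - 2*36))**2 = (976 + (-24 + 1296 - 72))**2 = (976 + 1200)**2 = 2176**2 = 4734976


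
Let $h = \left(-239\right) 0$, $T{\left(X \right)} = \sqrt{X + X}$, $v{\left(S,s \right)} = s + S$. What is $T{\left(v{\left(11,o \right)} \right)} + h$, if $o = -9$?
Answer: $2$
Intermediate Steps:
$v{\left(S,s \right)} = S + s$
$T{\left(X \right)} = \sqrt{2} \sqrt{X}$ ($T{\left(X \right)} = \sqrt{2 X} = \sqrt{2} \sqrt{X}$)
$h = 0$
$T{\left(v{\left(11,o \right)} \right)} + h = \sqrt{2} \sqrt{11 - 9} + 0 = \sqrt{2} \sqrt{2} + 0 = 2 + 0 = 2$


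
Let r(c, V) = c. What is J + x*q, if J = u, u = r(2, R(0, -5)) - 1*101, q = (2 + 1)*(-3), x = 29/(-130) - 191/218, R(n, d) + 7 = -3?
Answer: -631323/7085 ≈ -89.107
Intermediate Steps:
R(n, d) = -10 (R(n, d) = -7 - 3 = -10)
x = -7788/7085 (x = 29*(-1/130) - 191*1/218 = -29/130 - 191/218 = -7788/7085 ≈ -1.0992)
q = -9 (q = 3*(-3) = -9)
u = -99 (u = 2 - 1*101 = 2 - 101 = -99)
J = -99
J + x*q = -99 - 7788/7085*(-9) = -99 + 70092/7085 = -631323/7085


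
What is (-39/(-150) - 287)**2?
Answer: 205549569/2500 ≈ 82220.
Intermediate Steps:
(-39/(-150) - 287)**2 = (-39*(-1/150) - 287)**2 = (13/50 - 287)**2 = (-14337/50)**2 = 205549569/2500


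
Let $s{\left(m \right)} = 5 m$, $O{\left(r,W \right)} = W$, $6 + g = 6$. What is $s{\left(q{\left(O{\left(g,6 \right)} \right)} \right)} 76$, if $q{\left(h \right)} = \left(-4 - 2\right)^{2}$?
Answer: $13680$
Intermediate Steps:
$g = 0$ ($g = -6 + 6 = 0$)
$q{\left(h \right)} = 36$ ($q{\left(h \right)} = \left(-6\right)^{2} = 36$)
$s{\left(q{\left(O{\left(g,6 \right)} \right)} \right)} 76 = 5 \cdot 36 \cdot 76 = 180 \cdot 76 = 13680$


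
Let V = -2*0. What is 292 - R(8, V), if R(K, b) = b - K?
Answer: 300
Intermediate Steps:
V = 0
292 - R(8, V) = 292 - (0 - 1*8) = 292 - (0 - 8) = 292 - 1*(-8) = 292 + 8 = 300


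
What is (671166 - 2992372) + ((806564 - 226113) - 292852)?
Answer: -2033607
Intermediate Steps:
(671166 - 2992372) + ((806564 - 226113) - 292852) = -2321206 + (580451 - 292852) = -2321206 + 287599 = -2033607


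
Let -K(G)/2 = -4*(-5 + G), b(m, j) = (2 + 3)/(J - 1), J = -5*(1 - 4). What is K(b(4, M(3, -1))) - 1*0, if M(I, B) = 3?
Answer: -260/7 ≈ -37.143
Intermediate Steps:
J = 15 (J = -5*(-3) = 15)
b(m, j) = 5/14 (b(m, j) = (2 + 3)/(15 - 1) = 5/14)
K(G) = -40 + 8*G (K(G) = -(-8)*(-5 + G) = -2*(20 - 4*G) = -40 + 8*G)
K(b(4, M(3, -1))) - 1*0 = (-40 + 8*(5/14)) - 1*0 = (-40 + 20/7) + 0 = -260/7 + 0 = -260/7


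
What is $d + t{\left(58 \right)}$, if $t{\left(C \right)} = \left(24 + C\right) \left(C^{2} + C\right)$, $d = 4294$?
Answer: $284898$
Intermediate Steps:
$t{\left(C \right)} = \left(24 + C\right) \left(C + C^{2}\right)$
$d + t{\left(58 \right)} = 4294 + 58 \left(24 + 58^{2} + 25 \cdot 58\right) = 4294 + 58 \left(24 + 3364 + 1450\right) = 4294 + 58 \cdot 4838 = 4294 + 280604 = 284898$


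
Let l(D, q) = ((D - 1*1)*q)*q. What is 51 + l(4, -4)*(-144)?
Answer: -6861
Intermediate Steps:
l(D, q) = q**2*(-1 + D) (l(D, q) = ((D - 1)*q)*q = ((-1 + D)*q)*q = (q*(-1 + D))*q = q**2*(-1 + D))
51 + l(4, -4)*(-144) = 51 + ((-4)**2*(-1 + 4))*(-144) = 51 + (16*3)*(-144) = 51 + 48*(-144) = 51 - 6912 = -6861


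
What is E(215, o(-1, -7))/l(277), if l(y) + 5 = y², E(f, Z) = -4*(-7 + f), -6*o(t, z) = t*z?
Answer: -208/19181 ≈ -0.010844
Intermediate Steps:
o(t, z) = -t*z/6
E(f, Z) = 28 - 4*f
l(y) = -5 + y²
E(215, o(-1, -7))/l(277) = (28 - 4*215)/(-5 + 277²) = (28 - 860)/(-5 + 76729) = -832/76724 = -832*1/76724 = -208/19181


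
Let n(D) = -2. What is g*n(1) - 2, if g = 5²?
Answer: -52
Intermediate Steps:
g = 25
g*n(1) - 2 = 25*(-2) - 2 = -50 - 2 = -52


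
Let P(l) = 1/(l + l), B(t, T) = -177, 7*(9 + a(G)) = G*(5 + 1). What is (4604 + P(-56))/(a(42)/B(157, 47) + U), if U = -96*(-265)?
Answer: 30423173/168106512 ≈ 0.18098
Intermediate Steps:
a(G) = -9 + 6*G/7 (a(G) = -9 + (G*(5 + 1))/7 = -9 + (G*6)/7 = -9 + (6*G)/7 = -9 + 6*G/7)
P(l) = 1/(2*l)
U = 25440
(4604 + P(-56))/(a(42)/B(157, 47) + U) = (4604 + (½)/(-56))/((-9 + (6/7)*42)/(-177) + 25440) = (4604 + (½)*(-1/56))/((-9 + 36)*(-1/177) + 25440) = (4604 - 1/112)/(27*(-1/177) + 25440) = 515647/(112*(-9/59 + 25440)) = 515647/(112*(1500951/59)) = (515647/112)*(59/1500951) = 30423173/168106512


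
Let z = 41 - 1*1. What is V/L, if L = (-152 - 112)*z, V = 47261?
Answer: -47261/10560 ≈ -4.4755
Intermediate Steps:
z = 40 (z = 41 - 1 = 40)
L = -10560 (L = (-152 - 112)*40 = -264*40 = -10560)
V/L = 47261/(-10560) = 47261*(-1/10560) = -47261/10560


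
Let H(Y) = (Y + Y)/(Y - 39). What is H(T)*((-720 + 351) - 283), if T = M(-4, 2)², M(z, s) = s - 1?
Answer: 652/19 ≈ 34.316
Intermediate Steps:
M(z, s) = -1 + s
T = 1 (T = (-1 + 2)² = 1² = 1)
H(Y) = 2*Y/(-39 + Y) (H(Y) = (2*Y)/(-39 + Y) = 2*Y/(-39 + Y))
H(T)*((-720 + 351) - 283) = (2*1/(-39 + 1))*((-720 + 351) - 283) = (2*1/(-38))*(-369 - 283) = (2*1*(-1/38))*(-652) = -1/19*(-652) = 652/19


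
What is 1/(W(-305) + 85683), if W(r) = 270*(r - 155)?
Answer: -1/38517 ≈ -2.5963e-5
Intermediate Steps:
W(r) = -41850 + 270*r (W(r) = 270*(-155 + r) = -41850 + 270*r)
1/(W(-305) + 85683) = 1/((-41850 + 270*(-305)) + 85683) = 1/((-41850 - 82350) + 85683) = 1/(-124200 + 85683) = 1/(-38517) = -1/38517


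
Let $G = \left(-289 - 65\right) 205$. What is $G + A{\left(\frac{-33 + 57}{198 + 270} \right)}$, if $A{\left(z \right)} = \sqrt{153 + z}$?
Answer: $-72570 + \frac{\sqrt{232791}}{39} \approx -72558.0$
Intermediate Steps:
$G = -72570$ ($G = \left(-354\right) 205 = -72570$)
$G + A{\left(\frac{-33 + 57}{198 + 270} \right)} = -72570 + \sqrt{153 + \frac{-33 + 57}{198 + 270}} = -72570 + \sqrt{153 + \frac{24}{468}} = -72570 + \sqrt{153 + 24 \cdot \frac{1}{468}} = -72570 + \sqrt{153 + \frac{2}{39}} = -72570 + \sqrt{\frac{5969}{39}} = -72570 + \frac{\sqrt{232791}}{39}$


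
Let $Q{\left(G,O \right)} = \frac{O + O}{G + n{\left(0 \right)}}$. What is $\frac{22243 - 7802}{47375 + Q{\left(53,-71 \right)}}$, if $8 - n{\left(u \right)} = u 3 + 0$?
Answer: $\frac{125843}{412819} \approx 0.30484$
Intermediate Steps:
$n{\left(u \right)} = 8 - 3 u$ ($n{\left(u \right)} = 8 - \left(u 3 + 0\right) = 8 - \left(3 u + 0\right) = 8 - 3 u$)
$Q{\left(G,O \right)} = \frac{2 O}{8 + G}$ ($Q{\left(G,O \right)} = \frac{O + O}{G + \left(8 - 0\right)} = \frac{2 O}{G + \left(8 + 0\right)} = \frac{2 O}{G + 8} = \frac{2 O}{8 + G}$)
$\frac{22243 - 7802}{47375 + Q{\left(53,-71 \right)}} = \frac{22243 - 7802}{47375 + 2 \left(-71\right) \frac{1}{8 + 53}} = \frac{14441}{47375 + 2 \left(-71\right) \frac{1}{61}} = \frac{14441}{47375 - \frac{142}{61}} = \frac{14441}{\frac{2889733}{61}} = 14441 \cdot \frac{61}{2889733} = \frac{125843}{412819}$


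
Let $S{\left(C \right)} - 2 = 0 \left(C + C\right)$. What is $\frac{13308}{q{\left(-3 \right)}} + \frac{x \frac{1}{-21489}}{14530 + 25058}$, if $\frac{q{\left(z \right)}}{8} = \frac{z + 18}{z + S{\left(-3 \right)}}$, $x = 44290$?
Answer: $- \frac{117929248361}{1063383165} \approx -110.9$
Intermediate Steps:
$S{\left(C \right)} = 2$ ($S{\left(C \right)} = 2 + 0 \left(C + C\right) = 2 + 0 \cdot 2 C = 2 + 0 = 2$)
$q{\left(z \right)} = \frac{8 \left(18 + z\right)}{2 + z}$ ($q{\left(z \right)} = 8 \frac{z + 18}{z + 2} = 8 \frac{18 + z}{2 + z} = \frac{8 \left(18 + z\right)}{2 + z}$)
$\frac{13308}{q{\left(-3 \right)}} + \frac{x \frac{1}{-21489}}{14530 + 25058} = \frac{13308}{8 \frac{1}{2 - 3} \left(18 - 3\right)} + \frac{44290 \frac{1}{-21489}}{14530 + 25058} = \frac{13308}{8 \frac{1}{-1} \cdot 15} + \frac{44290 \left(- \frac{1}{21489}\right)}{39588} = \frac{13308}{8 \left(-1\right) 15} - \frac{22145}{425353266} = \frac{13308}{-120} - \frac{22145}{425353266} = 13308 \left(- \frac{1}{120}\right) - \frac{22145}{425353266} = - \frac{1109}{10} - \frac{22145}{425353266} = - \frac{117929248361}{1063383165}$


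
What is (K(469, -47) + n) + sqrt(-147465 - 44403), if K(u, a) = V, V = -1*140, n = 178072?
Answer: 177932 + 2*I*sqrt(47967) ≈ 1.7793e+5 + 438.03*I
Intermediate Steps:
V = -140
K(u, a) = -140
(K(469, -47) + n) + sqrt(-147465 - 44403) = (-140 + 178072) + sqrt(-147465 - 44403) = 177932 + sqrt(-191868) = 177932 + 2*I*sqrt(47967)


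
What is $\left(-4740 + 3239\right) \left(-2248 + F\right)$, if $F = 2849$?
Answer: $-902101$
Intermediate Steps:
$\left(-4740 + 3239\right) \left(-2248 + F\right) = \left(-4740 + 3239\right) \left(-2248 + 2849\right) = \left(-1501\right) 601 = -902101$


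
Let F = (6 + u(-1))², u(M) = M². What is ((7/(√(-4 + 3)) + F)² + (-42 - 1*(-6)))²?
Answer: 4893260 - 3177552*I ≈ 4.8933e+6 - 3.1776e+6*I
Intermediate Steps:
F = 49 (F = (6 + (-1)²)² = (6 + 1)² = 7² = 49)
((7/(√(-4 + 3)) + F)² + (-42 - 1*(-6)))² = ((7/(√(-4 + 3)) + 49)² + (-42 - 1*(-6)))² = ((7/(√(-1)) + 49)² + (-42 + 6))² = ((7/I + 49)² - 36)² = ((7*(-I) + 49)² - 36)² = ((-7*I + 49)² - 36)² = ((49 - 7*I)² - 36)² = (-36 + (49 - 7*I)²)²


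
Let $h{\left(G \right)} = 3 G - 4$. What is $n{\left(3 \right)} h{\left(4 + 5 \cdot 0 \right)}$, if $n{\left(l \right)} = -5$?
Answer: $-40$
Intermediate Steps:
$h{\left(G \right)} = -4 + 3 G$
$n{\left(3 \right)} h{\left(4 + 5 \cdot 0 \right)} = - 5 \left(-4 + 3 \left(4 + 5 \cdot 0\right)\right) = - 5 \left(-4 + 3 \left(4 + 0\right)\right) = - 5 \left(-4 + 3 \cdot 4\right) = - 5 \left(-4 + 12\right) = \left(-5\right) 8 = -40$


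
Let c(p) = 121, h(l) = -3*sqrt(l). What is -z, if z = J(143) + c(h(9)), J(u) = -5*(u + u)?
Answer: 1309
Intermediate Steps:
J(u) = -10*u
z = -1309 (z = -10*143 + 121 = -1430 + 121 = -1309)
-z = -1*(-1309) = 1309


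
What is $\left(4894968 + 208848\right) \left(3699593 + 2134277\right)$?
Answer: $29774999047920$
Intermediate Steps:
$\left(4894968 + 208848\right) \left(3699593 + 2134277\right) = 5103816 \cdot 5833870 = 29774999047920$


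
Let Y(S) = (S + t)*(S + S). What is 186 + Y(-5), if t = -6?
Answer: 296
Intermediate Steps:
Y(S) = 2*S*(-6 + S) (Y(S) = (S - 6)*(S + S) = (-6 + S)*(2*S) = 2*S*(-6 + S))
186 + Y(-5) = 186 + 2*(-5)*(-6 - 5) = 186 + 2*(-5)*(-11) = 186 + 110 = 296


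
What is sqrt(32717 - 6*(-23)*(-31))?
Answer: sqrt(28439) ≈ 168.64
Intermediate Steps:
sqrt(32717 - 6*(-23)*(-31)) = sqrt(32717 + 138*(-31)) = sqrt(32717 - 4278) = sqrt(28439)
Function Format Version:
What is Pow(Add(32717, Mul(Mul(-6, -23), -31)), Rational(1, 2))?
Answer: Pow(28439, Rational(1, 2)) ≈ 168.64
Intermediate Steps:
Pow(Add(32717, Mul(Mul(-6, -23), -31)), Rational(1, 2)) = Pow(Add(32717, Mul(138, -31)), Rational(1, 2)) = Pow(Add(32717, -4278), Rational(1, 2)) = Pow(28439, Rational(1, 2))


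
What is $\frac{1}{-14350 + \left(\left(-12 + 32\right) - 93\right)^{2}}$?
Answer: $- \frac{1}{9021} \approx -0.00011085$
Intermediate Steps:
$\frac{1}{-14350 + \left(\left(-12 + 32\right) - 93\right)^{2}} = \frac{1}{-14350 + \left(20 - 93\right)^{2}} = \frac{1}{-14350 + \left(-73\right)^{2}} = \frac{1}{-14350 + 5329} = \frac{1}{-9021} = - \frac{1}{9021}$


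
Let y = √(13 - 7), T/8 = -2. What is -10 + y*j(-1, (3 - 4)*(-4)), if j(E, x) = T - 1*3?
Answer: -10 - 19*√6 ≈ -56.540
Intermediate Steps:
T = -16 (T = 8*(-2) = -16)
y = √6 ≈ 2.4495
j(E, x) = -19 (j(E, x) = -16 - 1*3 = -16 - 3 = -19)
-10 + y*j(-1, (3 - 4)*(-4)) = -10 + √6*(-19) = -10 - 19*√6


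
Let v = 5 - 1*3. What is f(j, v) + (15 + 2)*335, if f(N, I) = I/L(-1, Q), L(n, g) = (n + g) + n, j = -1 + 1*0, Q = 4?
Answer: 5696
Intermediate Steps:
j = -1 (j = -1 + 0 = -1)
L(n, g) = g + 2*n (L(n, g) = (g + n) + n = g + 2*n)
v = 2 (v = 5 - 3 = 2)
f(N, I) = I/2 (f(N, I) = I/(4 + 2*(-1)) = I/(4 - 2) = I/2)
f(j, v) + (15 + 2)*335 = (½)*2 + (15 + 2)*335 = 1 + 17*335 = 1 + 5695 = 5696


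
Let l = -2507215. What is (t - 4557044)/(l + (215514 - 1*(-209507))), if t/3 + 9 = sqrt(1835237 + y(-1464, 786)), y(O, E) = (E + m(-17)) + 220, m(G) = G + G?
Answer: 268063/122482 - 3*sqrt(1836209)/2082194 ≈ 2.1866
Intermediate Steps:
m(G) = 2*G
y(O, E) = 186 + E (y(O, E) = (E + 2*(-17)) + 220 = (E - 34) + 220 = (-34 + E) + 220 = 186 + E)
t = -27 + 3*sqrt(1836209) (t = -27 + 3*sqrt(1835237 + (186 + 786)) = -27 + 3*sqrt(1835237 + 972) = -27 + 3*sqrt(1836209) ≈ 4038.2)
(t - 4557044)/(l + (215514 - 1*(-209507))) = ((-27 + 3*sqrt(1836209)) - 4557044)/(-2507215 + (215514 - 1*(-209507))) = (-4557071 + 3*sqrt(1836209))/(-2507215 + (215514 + 209507)) = (-4557071 + 3*sqrt(1836209))/(-2507215 + 425021) = (-4557071 + 3*sqrt(1836209))/(-2082194) = (-4557071 + 3*sqrt(1836209))*(-1/2082194) = 268063/122482 - 3*sqrt(1836209)/2082194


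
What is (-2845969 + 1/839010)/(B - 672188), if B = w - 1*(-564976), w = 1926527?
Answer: -2387796450689/1526423478150 ≈ -1.5643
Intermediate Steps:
B = 2491503 (B = 1926527 - 1*(-564976) = 1926527 + 564976 = 2491503)
(-2845969 + 1/839010)/(B - 672188) = (-2845969 + 1/839010)/(2491503 - 672188) = (-2845969 + 1/839010)/1819315 = -2387796450689/839010*1/1819315 = -2387796450689/1526423478150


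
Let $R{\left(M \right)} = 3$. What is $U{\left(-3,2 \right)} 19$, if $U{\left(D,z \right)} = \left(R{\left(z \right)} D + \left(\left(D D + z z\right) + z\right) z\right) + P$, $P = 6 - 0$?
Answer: $513$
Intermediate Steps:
$P = 6$ ($P = 6 + 0 = 6$)
$U{\left(D,z \right)} = 6 + 3 D + z \left(z + D^{2} + z^{2}\right)$ ($U{\left(D,z \right)} = \left(3 D + \left(\left(D D + z z\right) + z\right) z\right) + 6 = \left(3 D + \left(\left(D^{2} + z^{2}\right) + z\right) z\right) + 6 = \left(3 D + \left(z + D^{2} + z^{2}\right) z\right) + 6 = \left(3 D + z \left(z + D^{2} + z^{2}\right)\right) + 6 = 6 + 3 D + z \left(z + D^{2} + z^{2}\right)$)
$U{\left(-3,2 \right)} 19 = \left(6 + 2^{2} + 2^{3} + 3 \left(-3\right) + 2 \left(-3\right)^{2}\right) 19 = \left(6 + 4 + 8 - 9 + 2 \cdot 9\right) 19 = \left(6 + 4 + 8 - 9 + 18\right) 19 = 27 \cdot 19 = 513$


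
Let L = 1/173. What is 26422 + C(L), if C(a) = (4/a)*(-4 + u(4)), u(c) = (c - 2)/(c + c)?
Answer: 23827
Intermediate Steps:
u(c) = (-2 + c)/(2*c) (u(c) = (-2 + c)/((2*c)) = (-2 + c)*(1/(2*c)) = (-2 + c)/(2*c))
L = 1/173 ≈ 0.0057803
C(a) = -15/a (C(a) = (4/a)*(-4 + (½)*(-2 + 4)/4) = (4/a)*(-4 + (½)*(¼)*2) = (4/a)*(-4 + ¼) = (4/a)*(-15/4) = -15/a)
26422 + C(L) = 26422 - 15/1/173 = 26422 - 15*173 = 26422 - 2595 = 23827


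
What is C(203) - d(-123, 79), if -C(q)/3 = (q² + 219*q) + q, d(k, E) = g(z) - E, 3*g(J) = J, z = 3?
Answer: -257529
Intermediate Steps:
g(J) = J/3
d(k, E) = 1 - E (d(k, E) = (⅓)*3 - E = 1 - E)
C(q) = -660*q - 3*q² (C(q) = -3*((q² + 219*q) + q) = -3*(q² + 220*q) = -660*q - 3*q²)
C(203) - d(-123, 79) = -3*203*(220 + 203) - (1 - 1*79) = -3*203*423 - (1 - 79) = -257607 - 1*(-78) = -257607 + 78 = -257529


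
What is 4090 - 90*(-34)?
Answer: 7150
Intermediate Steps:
4090 - 90*(-34) = 4090 - 1*(-3060) = 4090 + 3060 = 7150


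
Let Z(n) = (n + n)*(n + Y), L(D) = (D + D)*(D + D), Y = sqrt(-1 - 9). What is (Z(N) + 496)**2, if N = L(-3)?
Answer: 9483904 + 444672*I*sqrt(10) ≈ 9.4839e+6 + 1.4062e+6*I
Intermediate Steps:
Y = I*sqrt(10) (Y = sqrt(-10) = I*sqrt(10) ≈ 3.1623*I)
L(D) = 4*D**2 (L(D) = (2*D)*(2*D) = 4*D**2)
N = 36 (N = 4*(-3)**2 = 4*9 = 36)
Z(n) = 2*n*(n + I*sqrt(10)) (Z(n) = (n + n)*(n + I*sqrt(10)) = (2*n)*(n + I*sqrt(10)) = 2*n*(n + I*sqrt(10)))
(Z(N) + 496)**2 = (2*36*(36 + I*sqrt(10)) + 496)**2 = ((2592 + 72*I*sqrt(10)) + 496)**2 = (3088 + 72*I*sqrt(10))**2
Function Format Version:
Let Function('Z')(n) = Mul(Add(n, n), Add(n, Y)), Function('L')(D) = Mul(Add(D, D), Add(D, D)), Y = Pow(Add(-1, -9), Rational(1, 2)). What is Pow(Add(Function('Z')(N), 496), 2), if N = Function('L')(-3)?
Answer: Add(9483904, Mul(444672, I, Pow(10, Rational(1, 2)))) ≈ Add(9.4839e+6, Mul(1.4062e+6, I))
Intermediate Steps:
Y = Mul(I, Pow(10, Rational(1, 2))) (Y = Pow(-10, Rational(1, 2)) = Mul(I, Pow(10, Rational(1, 2))) ≈ Mul(3.1623, I))
Function('L')(D) = Mul(4, Pow(D, 2)) (Function('L')(D) = Mul(Mul(2, D), Mul(2, D)) = Mul(4, Pow(D, 2)))
N = 36 (N = Mul(4, Pow(-3, 2)) = Mul(4, 9) = 36)
Function('Z')(n) = Mul(2, n, Add(n, Mul(I, Pow(10, Rational(1, 2))))) (Function('Z')(n) = Mul(Add(n, n), Add(n, Mul(I, Pow(10, Rational(1, 2))))) = Mul(Mul(2, n), Add(n, Mul(I, Pow(10, Rational(1, 2))))) = Mul(2, n, Add(n, Mul(I, Pow(10, Rational(1, 2))))))
Pow(Add(Function('Z')(N), 496), 2) = Pow(Add(Mul(2, 36, Add(36, Mul(I, Pow(10, Rational(1, 2))))), 496), 2) = Pow(Add(Add(2592, Mul(72, I, Pow(10, Rational(1, 2)))), 496), 2) = Pow(Add(3088, Mul(72, I, Pow(10, Rational(1, 2)))), 2)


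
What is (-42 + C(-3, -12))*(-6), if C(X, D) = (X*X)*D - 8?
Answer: 948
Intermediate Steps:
C(X, D) = -8 + D*X**2 (C(X, D) = X**2*D - 8 = D*X**2 - 8 = -8 + D*X**2)
(-42 + C(-3, -12))*(-6) = (-42 + (-8 - 12*(-3)**2))*(-6) = (-42 + (-8 - 12*9))*(-6) = (-42 + (-8 - 108))*(-6) = (-42 - 116)*(-6) = -158*(-6) = 948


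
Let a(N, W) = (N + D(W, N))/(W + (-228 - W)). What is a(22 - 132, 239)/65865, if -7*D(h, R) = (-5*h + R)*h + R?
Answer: -20749/7008036 ≈ -0.0029607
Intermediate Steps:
D(h, R) = -R/7 - h*(R - 5*h)/7 (D(h, R) = -((-5*h + R)*h + R)/7 = -((R - 5*h)*h + R)/7 = -(h*(R - 5*h) + R)/7 = -(R + h*(R - 5*h))/7 = -R/7 - h*(R - 5*h)/7)
a(N, W) = -5*W²/1596 - N/266 + N*W/1596 (a(N, W) = (N + (-N/7 + 5*W²/7 - N*W/7))/(W + (-228 - W)) = (5*W²/7 + 6*N/7 - N*W/7)/(-228) = (5*W²/7 + 6*N/7 - N*W/7)*(-1/228) = -5*W²/1596 - N/266 + N*W/1596)
a(22 - 132, 239)/65865 = (-5/1596*239² - (22 - 132)/266 + (1/1596)*(22 - 132)*239)/65865 = (-5/1596*57121 - 1/266*(-110) + (1/1596)*(-110)*239)*(1/65865) = (-285605/1596 + 55/133 - 13145/798)*(1/65865) = -103745/532*1/65865 = -20749/7008036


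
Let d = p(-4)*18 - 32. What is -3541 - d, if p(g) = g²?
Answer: -3797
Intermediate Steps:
d = 256 (d = (-4)²*18 - 32 = 16*18 - 32 = 288 - 32 = 256)
-3541 - d = -3541 - 1*256 = -3541 - 256 = -3797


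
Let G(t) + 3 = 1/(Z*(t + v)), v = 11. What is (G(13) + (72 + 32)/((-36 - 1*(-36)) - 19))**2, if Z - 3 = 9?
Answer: 2148229801/29942784 ≈ 71.745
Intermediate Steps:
Z = 12 (Z = 3 + 9 = 12)
G(t) = -3 + 1/(132 + 12*t) (G(t) = -3 + 1/(12*(t + 11)) = -3 + 1/(12*(11 + t)) = -3 + 1/(132 + 12*t))
(G(13) + (72 + 32)/((-36 - 1*(-36)) - 19))**2 = ((-395 - 36*13)/(12*(11 + 13)) + (72 + 32)/((-36 - 1*(-36)) - 19))**2 = ((1/12)*(-395 - 468)/24 + 104/((-36 + 36) - 19))**2 = ((1/12)*(1/24)*(-863) + 104/(0 - 19))**2 = (-863/288 + 104/(-19))**2 = (-863/288 + 104*(-1/19))**2 = (-863/288 - 104/19)**2 = (-46349/5472)**2 = 2148229801/29942784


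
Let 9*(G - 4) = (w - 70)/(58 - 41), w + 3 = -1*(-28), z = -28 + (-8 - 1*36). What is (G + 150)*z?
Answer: -188136/17 ≈ -11067.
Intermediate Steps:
z = -72 (z = -28 + (-8 - 36) = -28 - 44 = -72)
w = 25 (w = -3 - 1*(-28) = -3 + 28 = 25)
G = 63/17 (G = 4 + ((25 - 70)/(58 - 41))/9 = 4 + (-45/17)/9 = 4 + (-45*1/17)/9 = 4 + (1/9)*(-45/17) = 4 - 5/17 = 63/17 ≈ 3.7059)
(G + 150)*z = (63/17 + 150)*(-72) = (2613/17)*(-72) = -188136/17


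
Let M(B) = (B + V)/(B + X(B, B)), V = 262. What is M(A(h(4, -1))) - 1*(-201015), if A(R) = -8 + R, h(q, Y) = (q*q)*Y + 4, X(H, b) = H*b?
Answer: 38192971/190 ≈ 2.0102e+5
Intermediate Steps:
h(q, Y) = 4 + Y*q² (h(q, Y) = q²*Y + 4 = Y*q² + 4 = 4 + Y*q²)
M(B) = (262 + B)/(B + B²) (M(B) = (B + 262)/(B + B*B) = (262 + B)/(B + B²))
M(A(h(4, -1))) - 1*(-201015) = (262 + (-8 + (4 - 1*4²)))/((-8 + (4 - 1*4²))*(1 + (-8 + (4 - 1*4²)))) - 1*(-201015) = (262 + (-8 + (4 - 1*16)))/((-8 + (4 - 1*16))*(1 + (-8 + (4 - 1*16)))) + 201015 = (262 + (-8 + (4 - 16)))/((-8 + (4 - 16))*(1 + (-8 + (4 - 16)))) + 201015 = (262 + (-8 - 12))/((-8 - 12)*(1 + (-8 - 12))) + 201015 = (262 - 20)/((-20)*(1 - 20)) + 201015 = -1/20*242/(-19) + 201015 = -1/20*(-1/19)*242 + 201015 = 121/190 + 201015 = 38192971/190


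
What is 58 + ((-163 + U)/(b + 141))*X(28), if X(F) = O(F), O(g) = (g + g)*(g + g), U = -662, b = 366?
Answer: -852598/169 ≈ -5045.0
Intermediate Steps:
O(g) = 4*g**2 (O(g) = (2*g)*(2*g) = 4*g**2)
X(F) = 4*F**2
58 + ((-163 + U)/(b + 141))*X(28) = 58 + ((-163 - 662)/(366 + 141))*(4*28**2) = 58 + (-825/507)*(4*784) = 58 - 825*1/507*3136 = 58 - 275/169*3136 = 58 - 862400/169 = -852598/169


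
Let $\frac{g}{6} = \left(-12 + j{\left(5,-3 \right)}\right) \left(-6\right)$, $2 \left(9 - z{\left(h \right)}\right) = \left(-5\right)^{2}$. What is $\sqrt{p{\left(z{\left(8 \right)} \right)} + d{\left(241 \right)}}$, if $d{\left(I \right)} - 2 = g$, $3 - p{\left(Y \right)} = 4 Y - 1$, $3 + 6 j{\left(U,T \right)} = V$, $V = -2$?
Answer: $\sqrt{482} \approx 21.954$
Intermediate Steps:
$z{\left(h \right)} = - \frac{7}{2}$ ($z{\left(h \right)} = 9 - \frac{\left(-5\right)^{2}}{2} = 9 - \frac{25}{2} = - \frac{7}{2}$)
$j{\left(U,T \right)} = - \frac{5}{6}$ ($j{\left(U,T \right)} = - \frac{1}{2} + \frac{1}{6} \left(-2\right) = - \frac{1}{2} - \frac{1}{3} = - \frac{5}{6}$)
$p{\left(Y \right)} = 4 - 4 Y$ ($p{\left(Y \right)} = 3 - \left(4 Y - 1\right) = 3 - \left(-1 + 4 Y\right) = 4 - 4 Y$)
$g = 462$ ($g = 6 \left(-12 - \frac{5}{6}\right) \left(-6\right) = 6 \left(\left(- \frac{77}{6}\right) \left(-6\right)\right) = 6 \cdot 77 = 462$)
$d{\left(I \right)} = 464$ ($d{\left(I \right)} = 2 + 462 = 464$)
$\sqrt{p{\left(z{\left(8 \right)} \right)} + d{\left(241 \right)}} = \sqrt{\left(4 - -14\right) + 464} = \sqrt{\left(4 + 14\right) + 464} = \sqrt{18 + 464} = \sqrt{482}$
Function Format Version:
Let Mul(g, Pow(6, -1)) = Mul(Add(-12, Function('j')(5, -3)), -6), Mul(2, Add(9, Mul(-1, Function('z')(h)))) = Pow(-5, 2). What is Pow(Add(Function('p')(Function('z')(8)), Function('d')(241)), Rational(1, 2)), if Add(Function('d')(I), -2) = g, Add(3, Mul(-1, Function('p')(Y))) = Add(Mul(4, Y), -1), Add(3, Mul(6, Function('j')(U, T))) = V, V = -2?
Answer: Pow(482, Rational(1, 2)) ≈ 21.954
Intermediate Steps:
Function('z')(h) = Rational(-7, 2) (Function('z')(h) = Add(9, Mul(Rational(-1, 2), Pow(-5, 2))) = Add(9, Mul(Rational(-1, 2), 25)) = Add(9, Rational(-25, 2)) = Rational(-7, 2))
Function('j')(U, T) = Rational(-5, 6) (Function('j')(U, T) = Add(Rational(-1, 2), Mul(Rational(1, 6), -2)) = Add(Rational(-1, 2), Rational(-1, 3)) = Rational(-5, 6))
Function('p')(Y) = Add(4, Mul(-4, Y)) (Function('p')(Y) = Add(3, Mul(-1, Add(Mul(4, Y), -1))) = Add(3, Mul(-1, Add(-1, Mul(4, Y)))) = Add(3, Add(1, Mul(-4, Y))) = Add(4, Mul(-4, Y)))
g = 462 (g = Mul(6, Mul(Add(-12, Rational(-5, 6)), -6)) = Mul(6, Mul(Rational(-77, 6), -6)) = Mul(6, 77) = 462)
Function('d')(I) = 464 (Function('d')(I) = Add(2, 462) = 464)
Pow(Add(Function('p')(Function('z')(8)), Function('d')(241)), Rational(1, 2)) = Pow(Add(Add(4, Mul(-4, Rational(-7, 2))), 464), Rational(1, 2)) = Pow(Add(Add(4, 14), 464), Rational(1, 2)) = Pow(Add(18, 464), Rational(1, 2)) = Pow(482, Rational(1, 2))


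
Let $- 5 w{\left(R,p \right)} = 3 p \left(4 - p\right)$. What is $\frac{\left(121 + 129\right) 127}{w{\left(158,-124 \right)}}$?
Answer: $\frac{79375}{23808} \approx 3.334$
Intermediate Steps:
$w{\left(R,p \right)} = - \frac{3 p \left(4 - p\right)}{5}$
$\frac{\left(121 + 129\right) 127}{w{\left(158,-124 \right)}} = \frac{\left(121 + 129\right) 127}{\frac{3}{5} \left(-124\right) \left(-4 - 124\right)} = \frac{250 \cdot 127}{\frac{3}{5} \left(-124\right) \left(-128\right)} = \frac{31750}{\frac{47616}{5}} = 31750 \cdot \frac{5}{47616} = \frac{79375}{23808}$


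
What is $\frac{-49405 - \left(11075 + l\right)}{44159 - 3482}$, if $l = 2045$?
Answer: $- \frac{62525}{40677} \approx -1.5371$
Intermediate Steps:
$\frac{-49405 - \left(11075 + l\right)}{44159 - 3482} = \frac{-49405 - 13120}{44159 - 3482} = \frac{-49405 - 13120}{40677} = \left(-49405 - 13120\right) \frac{1}{40677} = \left(-62525\right) \frac{1}{40677} = - \frac{62525}{40677}$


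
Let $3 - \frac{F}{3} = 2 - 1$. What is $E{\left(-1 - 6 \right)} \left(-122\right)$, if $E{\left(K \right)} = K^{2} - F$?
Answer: $-5246$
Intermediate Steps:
$F = 6$ ($F = 9 - 3 \left(2 - 1\right) = 9 - 3 = 6$)
$E{\left(K \right)} = -6 + K^{2}$ ($E{\left(K \right)} = K^{2} - 6 = -6 + K^{2}$)
$E{\left(-1 - 6 \right)} \left(-122\right) = \left(-6 + \left(-1 - 6\right)^{2}\right) \left(-122\right) = \left(-6 + \left(-7\right)^{2}\right) \left(-122\right) = \left(-6 + 49\right) \left(-122\right) = 43 \left(-122\right) = -5246$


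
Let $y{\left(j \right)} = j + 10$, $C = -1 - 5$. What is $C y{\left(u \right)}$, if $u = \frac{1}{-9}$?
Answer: $- \frac{178}{3} \approx -59.333$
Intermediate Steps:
$u = - \frac{1}{9} \approx -0.11111$
$C = -6$ ($C = -1 - 5 = -6$)
$y{\left(j \right)} = 10 + j$
$C y{\left(u \right)} = - 6 \left(10 - \frac{1}{9}\right) = \left(-6\right) \frac{89}{9} = - \frac{178}{3}$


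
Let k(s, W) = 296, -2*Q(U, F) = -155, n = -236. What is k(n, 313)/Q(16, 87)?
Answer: 592/155 ≈ 3.8194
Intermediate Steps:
Q(U, F) = 155/2 (Q(U, F) = -1/2*(-155) = 155/2)
k(n, 313)/Q(16, 87) = 296/(155/2) = 296*(2/155) = 592/155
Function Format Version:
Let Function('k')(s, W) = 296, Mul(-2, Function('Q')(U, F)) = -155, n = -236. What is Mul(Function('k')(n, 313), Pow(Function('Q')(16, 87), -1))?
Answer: Rational(592, 155) ≈ 3.8194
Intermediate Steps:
Function('Q')(U, F) = Rational(155, 2) (Function('Q')(U, F) = Mul(Rational(-1, 2), -155) = Rational(155, 2))
Mul(Function('k')(n, 313), Pow(Function('Q')(16, 87), -1)) = Mul(296, Pow(Rational(155, 2), -1)) = Mul(296, Rational(2, 155)) = Rational(592, 155)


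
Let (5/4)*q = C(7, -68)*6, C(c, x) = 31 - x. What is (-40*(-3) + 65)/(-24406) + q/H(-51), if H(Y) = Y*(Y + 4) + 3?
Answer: 1161847/6101500 ≈ 0.19042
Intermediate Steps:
q = 2376/5 (q = 4*((31 - 1*(-68))*6)/5 = 4*((31 + 68)*6)/5 = 4*(99*6)/5 = (⅘)*594 = 2376/5 ≈ 475.20)
H(Y) = 3 + Y*(4 + Y) (H(Y) = Y*(4 + Y) + 3 = 3 + Y*(4 + Y))
(-40*(-3) + 65)/(-24406) + q/H(-51) = (-40*(-3) + 65)/(-24406) + 2376/(5*(3 + (-51)² + 4*(-51))) = (120 + 65)*(-1/24406) + 2376/(5*(3 + 2601 - 204)) = 185*(-1/24406) + (2376/5)/2400 = -185/24406 + (2376/5)*(1/2400) = -185/24406 + 99/500 = 1161847/6101500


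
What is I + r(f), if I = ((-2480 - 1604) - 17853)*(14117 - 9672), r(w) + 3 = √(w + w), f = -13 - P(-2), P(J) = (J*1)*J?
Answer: -97509968 + I*√34 ≈ -9.751e+7 + 5.831*I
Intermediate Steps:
P(J) = J² (P(J) = J*J = J²)
f = -17 (f = -13 - 1*(-2)² = -13 - 1*4 = -13 - 4 = -17)
r(w) = -3 + √2*√w (r(w) = -3 + √(w + w) = -3 + √(2*w) = -3 + √2*√w)
I = -97509965 (I = (-4084 - 17853)*4445 = -21937*4445 = -97509965)
I + r(f) = -97509965 + (-3 + √2*√(-17)) = -97509965 + (-3 + √2*(I*√17)) = -97509965 + (-3 + I*√34) = -97509968 + I*√34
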